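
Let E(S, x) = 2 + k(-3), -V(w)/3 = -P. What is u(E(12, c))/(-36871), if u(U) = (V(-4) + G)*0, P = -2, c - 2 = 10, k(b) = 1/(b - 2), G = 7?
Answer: 0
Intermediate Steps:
k(b) = 1/(-2 + b)
c = 12 (c = 2 + 10 = 12)
V(w) = -6 (V(w) = -(-3)*(-2) = -3*2 = -6)
E(S, x) = 9/5 (E(S, x) = 2 + 1/(-2 - 3) = 2 + 1/(-5) = 2 - 1/5 = 9/5)
u(U) = 0 (u(U) = (-6 + 7)*0 = 1*0 = 0)
u(E(12, c))/(-36871) = 0/(-36871) = 0*(-1/36871) = 0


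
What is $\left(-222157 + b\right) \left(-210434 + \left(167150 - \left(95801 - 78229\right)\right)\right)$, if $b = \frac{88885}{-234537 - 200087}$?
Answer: $\frac{734492765652771}{54328} \approx 1.352 \cdot 10^{10}$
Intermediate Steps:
$b = - \frac{88885}{434624}$ ($b = \frac{88885}{-234537 - 200087} = \frac{88885}{-434624} = 88885 \left(- \frac{1}{434624}\right) = - \frac{88885}{434624} \approx -0.20451$)
$\left(-222157 + b\right) \left(-210434 + \left(167150 - \left(95801 - 78229\right)\right)\right) = \left(-222157 - \frac{88885}{434624}\right) \left(-210434 + \left(167150 - \left(95801 - 78229\right)\right)\right) = - \frac{96554852853 \left(-210434 + \left(167150 - 17572\right)\right)}{434624} = - \frac{96554852853 \left(-210434 + 149578\right)}{434624} = \left(- \frac{96554852853}{434624}\right) \left(-60856\right) = \frac{734492765652771}{54328}$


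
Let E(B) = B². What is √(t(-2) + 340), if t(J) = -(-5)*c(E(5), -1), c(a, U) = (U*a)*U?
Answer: √465 ≈ 21.564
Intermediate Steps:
c(a, U) = a*U²
t(J) = 125 (t(J) = -(-5)*5²*(-1)² = -(-5)*25*1 = -(-5)*25 = -5*(-25) = 125)
√(t(-2) + 340) = √(125 + 340) = √465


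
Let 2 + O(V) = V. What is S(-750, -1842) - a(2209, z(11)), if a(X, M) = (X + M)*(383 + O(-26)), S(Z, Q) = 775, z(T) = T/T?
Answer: -783775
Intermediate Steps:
z(T) = 1
O(V) = -2 + V
a(X, M) = 355*M + 355*X (a(X, M) = (X + M)*(383 + (-2 - 26)) = (M + X)*(383 - 28) = (M + X)*355 = 355*M + 355*X)
S(-750, -1842) - a(2209, z(11)) = 775 - (355*1 + 355*2209) = 775 - (355 + 784195) = 775 - 1*784550 = 775 - 784550 = -783775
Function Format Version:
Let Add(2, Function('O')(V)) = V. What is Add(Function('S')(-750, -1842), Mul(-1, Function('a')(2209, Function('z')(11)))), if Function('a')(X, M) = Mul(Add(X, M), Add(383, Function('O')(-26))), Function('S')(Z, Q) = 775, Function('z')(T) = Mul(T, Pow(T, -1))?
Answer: -783775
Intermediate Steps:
Function('z')(T) = 1
Function('O')(V) = Add(-2, V)
Function('a')(X, M) = Add(Mul(355, M), Mul(355, X)) (Function('a')(X, M) = Mul(Add(X, M), Add(383, Add(-2, -26))) = Mul(Add(M, X), Add(383, -28)) = Mul(Add(M, X), 355) = Add(Mul(355, M), Mul(355, X)))
Add(Function('S')(-750, -1842), Mul(-1, Function('a')(2209, Function('z')(11)))) = Add(775, Mul(-1, Add(Mul(355, 1), Mul(355, 2209)))) = Add(775, Mul(-1, Add(355, 784195))) = Add(775, Mul(-1, 784550)) = Add(775, -784550) = -783775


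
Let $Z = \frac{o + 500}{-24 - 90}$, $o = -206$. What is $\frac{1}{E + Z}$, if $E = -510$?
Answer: $- \frac{19}{9739} \approx -0.0019509$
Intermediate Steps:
$Z = - \frac{49}{19}$ ($Z = \frac{-206 + 500}{-24 - 90} = \frac{294}{-114} = 294 \left(- \frac{1}{114}\right) = - \frac{49}{19} \approx -2.5789$)
$\frac{1}{E + Z} = \frac{1}{-510 - \frac{49}{19}} = \frac{1}{- \frac{9739}{19}} = - \frac{19}{9739}$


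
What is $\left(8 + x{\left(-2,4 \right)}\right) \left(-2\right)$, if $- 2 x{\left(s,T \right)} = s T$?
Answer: $-24$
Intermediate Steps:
$x{\left(s,T \right)} = - \frac{T s}{2}$ ($x{\left(s,T \right)} = - \frac{s T}{2} = - \frac{T s}{2}$)
$\left(8 + x{\left(-2,4 \right)}\right) \left(-2\right) = \left(8 - 2 \left(-2\right)\right) \left(-2\right) = \left(8 + 4\right) \left(-2\right) = 12 \left(-2\right) = -24$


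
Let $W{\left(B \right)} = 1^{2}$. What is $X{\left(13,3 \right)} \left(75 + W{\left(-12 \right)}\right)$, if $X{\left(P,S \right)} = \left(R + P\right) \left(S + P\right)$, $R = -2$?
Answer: $13376$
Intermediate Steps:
$X{\left(P,S \right)} = \left(-2 + P\right) \left(P + S\right)$ ($X{\left(P,S \right)} = \left(-2 + P\right) \left(S + P\right) = \left(-2 + P\right) \left(P + S\right)$)
$W{\left(B \right)} = 1$
$X{\left(13,3 \right)} \left(75 + W{\left(-12 \right)}\right) = \left(13^{2} - 26 - 6 + 13 \cdot 3\right) \left(75 + 1\right) = \left(169 - 26 - 6 + 39\right) 76 = 176 \cdot 76 = 13376$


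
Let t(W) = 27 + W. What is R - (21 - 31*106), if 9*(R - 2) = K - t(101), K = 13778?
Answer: 14351/3 ≈ 4783.7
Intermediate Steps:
R = 4556/3 (R = 2 + (13778 - (27 + 101))/9 = 2 + (13778 - 1*128)/9 = 2 + (13778 - 128)/9 = 2 + (⅑)*13650 = 2 + 4550/3 = 4556/3 ≈ 1518.7)
R - (21 - 31*106) = 4556/3 - (21 - 31*106) = 4556/3 - (21 - 3286) = 4556/3 - 1*(-3265) = 4556/3 + 3265 = 14351/3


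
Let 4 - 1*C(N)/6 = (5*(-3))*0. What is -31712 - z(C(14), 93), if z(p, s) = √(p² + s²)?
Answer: -31712 - 15*√41 ≈ -31808.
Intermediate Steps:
C(N) = 24 (C(N) = 24 - 6*5*(-3)*0 = 24 - (-90)*0 = 24 - 6*0 = 24 + 0 = 24)
-31712 - z(C(14), 93) = -31712 - √(24² + 93²) = -31712 - √(576 + 8649) = -31712 - √9225 = -31712 - 15*√41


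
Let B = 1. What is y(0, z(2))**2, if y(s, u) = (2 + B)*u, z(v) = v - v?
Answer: 0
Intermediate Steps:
z(v) = 0
y(s, u) = 3*u (y(s, u) = (2 + 1)*u = 3*u)
y(0, z(2))**2 = (3*0)**2 = 0**2 = 0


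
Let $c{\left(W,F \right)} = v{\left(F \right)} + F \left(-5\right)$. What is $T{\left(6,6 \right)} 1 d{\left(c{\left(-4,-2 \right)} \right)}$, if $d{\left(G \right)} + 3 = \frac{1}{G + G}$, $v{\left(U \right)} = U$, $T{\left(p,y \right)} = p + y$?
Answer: $- \frac{141}{4} \approx -35.25$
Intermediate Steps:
$c{\left(W,F \right)} = - 4 F$ ($c{\left(W,F \right)} = F + F \left(-5\right) = F - 5 F = - 4 F$)
$d{\left(G \right)} = -3 + \frac{1}{2 G}$ ($d{\left(G \right)} = -3 + \frac{1}{G + G} = -3 + \frac{1}{2 G}$)
$T{\left(6,6 \right)} 1 d{\left(c{\left(-4,-2 \right)} \right)} = \left(6 + 6\right) 1 \left(-3 + \frac{1}{2 \left(\left(-4\right) \left(-2\right)\right)}\right) = 12 \cdot 1 \left(-3 + \frac{1}{2 \cdot 8}\right) = 12 \left(-3 + \frac{1}{2} \cdot \frac{1}{8}\right) = 12 \left(-3 + \frac{1}{16}\right) = 12 \left(- \frac{47}{16}\right) = - \frac{141}{4}$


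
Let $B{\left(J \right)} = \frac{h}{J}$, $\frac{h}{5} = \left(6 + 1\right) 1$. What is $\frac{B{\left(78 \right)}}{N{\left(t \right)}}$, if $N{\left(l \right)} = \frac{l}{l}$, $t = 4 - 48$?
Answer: $\frac{35}{78} \approx 0.44872$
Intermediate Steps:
$t = -44$ ($t = 4 - 48 = -44$)
$h = 35$ ($h = 5 \left(6 + 1\right) 1 = 5 \cdot 7 \cdot 1 = 5 \cdot 7 = 35$)
$N{\left(l \right)} = 1$
$B{\left(J \right)} = \frac{35}{J}$
$\frac{B{\left(78 \right)}}{N{\left(t \right)}} = \frac{35 \cdot \frac{1}{78}}{1} = 35 \cdot \frac{1}{78} \cdot 1 = \frac{35}{78} \cdot 1 = \frac{35}{78}$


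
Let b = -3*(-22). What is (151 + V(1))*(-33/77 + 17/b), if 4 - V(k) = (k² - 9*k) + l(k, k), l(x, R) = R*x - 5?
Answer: -13193/462 ≈ -28.556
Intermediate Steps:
b = 66
l(x, R) = -5 + R*x
V(k) = 9 - 2*k² + 9*k (V(k) = 4 - ((k² - 9*k) + (-5 + k*k)) = 4 - ((k² - 9*k) + (-5 + k²)) = 4 - (-5 - 9*k + 2*k²) = 4 + (5 - 2*k² + 9*k) = 9 - 2*k² + 9*k)
(151 + V(1))*(-33/77 + 17/b) = (151 + (9 - 2*1² + 9*1))*(-33/77 + 17/66) = (151 + (9 - 2*1 + 9))*(-33*1/77 + 17*(1/66)) = (151 + (9 - 2 + 9))*(-3/7 + 17/66) = (151 + 16)*(-79/462) = 167*(-79/462) = -13193/462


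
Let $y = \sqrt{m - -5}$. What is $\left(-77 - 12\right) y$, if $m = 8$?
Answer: $- 89 \sqrt{13} \approx -320.89$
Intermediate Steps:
$y = \sqrt{13}$ ($y = \sqrt{8 - -5} = \sqrt{8 + 5} = \sqrt{13} \approx 3.6056$)
$\left(-77 - 12\right) y = \left(-77 - 12\right) \sqrt{13} = - 89 \sqrt{13}$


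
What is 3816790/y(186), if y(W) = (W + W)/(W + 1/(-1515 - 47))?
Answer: 554447907745/290532 ≈ 1.9084e+6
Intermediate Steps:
y(W) = 2*W/(-1/1562 + W) (y(W) = (2*W)/(W + 1/(-1562)) = (2*W)/(W - 1/1562) = (2*W)/(-1/1562 + W) = 2*W/(-1/1562 + W))
3816790/y(186) = 3816790/((3124*186/(-1 + 1562*186))) = 3816790/((3124*186/(-1 + 290532))) = 3816790/((3124*186/290531)) = 3816790/((3124*186*(1/290531))) = 3816790/(581064/290531) = 3816790*(290531/581064) = 554447907745/290532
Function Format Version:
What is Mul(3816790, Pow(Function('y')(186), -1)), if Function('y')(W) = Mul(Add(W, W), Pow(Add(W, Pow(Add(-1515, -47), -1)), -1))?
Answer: Rational(554447907745, 290532) ≈ 1.9084e+6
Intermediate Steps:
Function('y')(W) = Mul(2, W, Pow(Add(Rational(-1, 1562), W), -1)) (Function('y')(W) = Mul(Mul(2, W), Pow(Add(W, Pow(-1562, -1)), -1)) = Mul(Mul(2, W), Pow(Add(W, Rational(-1, 1562)), -1)) = Mul(Mul(2, W), Pow(Add(Rational(-1, 1562), W), -1)) = Mul(2, W, Pow(Add(Rational(-1, 1562), W), -1)))
Mul(3816790, Pow(Function('y')(186), -1)) = Mul(3816790, Pow(Mul(3124, 186, Pow(Add(-1, Mul(1562, 186)), -1)), -1)) = Mul(3816790, Pow(Mul(3124, 186, Pow(Add(-1, 290532), -1)), -1)) = Mul(3816790, Pow(Mul(3124, 186, Pow(290531, -1)), -1)) = Mul(3816790, Pow(Mul(3124, 186, Rational(1, 290531)), -1)) = Mul(3816790, Pow(Rational(581064, 290531), -1)) = Mul(3816790, Rational(290531, 581064)) = Rational(554447907745, 290532)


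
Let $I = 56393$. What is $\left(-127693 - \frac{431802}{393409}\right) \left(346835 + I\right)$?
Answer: $- \frac{20256564726967492}{393409} \approx -5.149 \cdot 10^{10}$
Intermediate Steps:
$\left(-127693 - \frac{431802}{393409}\right) \left(346835 + I\right) = \left(-127693 - \frac{431802}{393409}\right) \left(346835 + 56393\right) = \left(-127693 - \frac{431802}{393409}\right) 403228 = \left(- \frac{50236007239}{393409}\right) 403228 = - \frac{20256564726967492}{393409}$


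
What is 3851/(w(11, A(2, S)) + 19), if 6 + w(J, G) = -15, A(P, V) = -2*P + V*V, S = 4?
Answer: -3851/2 ≈ -1925.5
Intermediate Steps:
A(P, V) = V² - 2*P (A(P, V) = -2*P + V² = V² - 2*P)
w(J, G) = -21 (w(J, G) = -6 - 15 = -21)
3851/(w(11, A(2, S)) + 19) = 3851/(-21 + 19) = 3851/(-2) = -½*3851 = -3851/2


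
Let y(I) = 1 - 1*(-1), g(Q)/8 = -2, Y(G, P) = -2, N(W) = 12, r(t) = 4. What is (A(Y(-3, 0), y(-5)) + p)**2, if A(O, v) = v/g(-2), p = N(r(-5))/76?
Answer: 25/23104 ≈ 0.0010821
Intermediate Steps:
g(Q) = -16 (g(Q) = 8*(-2) = -16)
p = 3/19 (p = 12/76 = 12*(1/76) = 3/19 ≈ 0.15789)
y(I) = 2 (y(I) = 1 + 1 = 2)
A(O, v) = -v/16 (A(O, v) = v/(-16) = -v/16)
(A(Y(-3, 0), y(-5)) + p)**2 = (-1/16*2 + 3/19)**2 = (-1/8 + 3/19)**2 = (5/152)**2 = 25/23104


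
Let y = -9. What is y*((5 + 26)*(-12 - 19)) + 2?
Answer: 8651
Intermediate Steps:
y*((5 + 26)*(-12 - 19)) + 2 = -9*(5 + 26)*(-12 - 19) + 2 = -279*(-31) + 2 = -9*(-961) + 2 = 8649 + 2 = 8651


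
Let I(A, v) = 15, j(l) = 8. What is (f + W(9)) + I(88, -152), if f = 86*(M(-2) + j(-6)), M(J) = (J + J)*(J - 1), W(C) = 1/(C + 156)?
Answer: 286276/165 ≈ 1735.0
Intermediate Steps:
W(C) = 1/(156 + C)
M(J) = 2*J*(-1 + J) (M(J) = (2*J)*(-1 + J) = 2*J*(-1 + J))
f = 1720 (f = 86*(2*(-2)*(-1 - 2) + 8) = 86*(2*(-2)*(-3) + 8) = 86*(12 + 8) = 86*20 = 1720)
(f + W(9)) + I(88, -152) = (1720 + 1/(156 + 9)) + 15 = (1720 + 1/165) + 15 = 283801/165 + 15 = 286276/165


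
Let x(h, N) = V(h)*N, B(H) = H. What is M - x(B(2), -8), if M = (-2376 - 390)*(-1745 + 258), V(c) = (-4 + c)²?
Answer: 4113074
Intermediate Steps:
x(h, N) = N*(-4 + h)² (x(h, N) = (-4 + h)²*N = N*(-4 + h)²)
M = 4113042 (M = -2766*(-1487) = 4113042)
M - x(B(2), -8) = 4113042 - (-8)*(-4 + 2)² = 4113042 - (-8)*(-2)² = 4113042 - (-8)*4 = 4113042 - 1*(-32) = 4113042 + 32 = 4113074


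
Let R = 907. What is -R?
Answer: -907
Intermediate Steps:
-R = -1*907 = -907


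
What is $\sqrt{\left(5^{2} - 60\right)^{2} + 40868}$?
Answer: $3 \sqrt{4677} \approx 205.17$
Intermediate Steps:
$\sqrt{\left(5^{2} - 60\right)^{2} + 40868} = \sqrt{\left(25 - 60\right)^{2} + 40868} = \sqrt{\left(-35\right)^{2} + 40868} = \sqrt{1225 + 40868} = \sqrt{42093} = 3 \sqrt{4677}$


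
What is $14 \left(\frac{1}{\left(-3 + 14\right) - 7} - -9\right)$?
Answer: $\frac{259}{2} \approx 129.5$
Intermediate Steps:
$14 \left(\frac{1}{\left(-3 + 14\right) - 7} - -9\right) = 14 \left(\frac{1}{11 - 7} + 9\right) = 14 \left(\frac{1}{4} + 9\right) = 14 \cdot \frac{37}{4} = \frac{259}{2}$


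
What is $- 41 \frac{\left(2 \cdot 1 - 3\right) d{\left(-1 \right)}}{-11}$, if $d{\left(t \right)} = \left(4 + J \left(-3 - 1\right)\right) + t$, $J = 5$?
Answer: $\frac{697}{11} \approx 63.364$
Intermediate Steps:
$d{\left(t \right)} = -16 + t$ ($d{\left(t \right)} = \left(4 + 5 \left(-3 - 1\right)\right) + t = \left(4 + 5 \left(-4\right)\right) + t = \left(4 - 20\right) + t = -16 + t$)
$- 41 \frac{\left(2 \cdot 1 - 3\right) d{\left(-1 \right)}}{-11} = - 41 \frac{\left(2 \cdot 1 - 3\right) \left(-16 - 1\right)}{-11} = - 41 \left(2 - 3\right) \left(-17\right) \left(- \frac{1}{11}\right) = - 41 \left(-1\right) \left(-17\right) \left(- \frac{1}{11}\right) = - 41 \cdot 17 \left(- \frac{1}{11}\right) = \left(-41\right) \left(- \frac{17}{11}\right) = \frac{697}{11}$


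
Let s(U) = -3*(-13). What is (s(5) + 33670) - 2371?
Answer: 31338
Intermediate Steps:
s(U) = 39
(s(5) + 33670) - 2371 = (39 + 33670) - 2371 = 33709 - 2371 = 31338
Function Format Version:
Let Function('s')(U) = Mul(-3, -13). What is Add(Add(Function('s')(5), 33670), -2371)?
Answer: 31338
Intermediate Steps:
Function('s')(U) = 39
Add(Add(Function('s')(5), 33670), -2371) = Add(Add(39, 33670), -2371) = Add(33709, -2371) = 31338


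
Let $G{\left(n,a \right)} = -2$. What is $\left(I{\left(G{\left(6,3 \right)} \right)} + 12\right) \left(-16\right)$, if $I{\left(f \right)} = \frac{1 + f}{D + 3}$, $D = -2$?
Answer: $-176$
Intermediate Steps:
$I{\left(f \right)} = 1 + f$ ($I{\left(f \right)} = \frac{1 + f}{-2 + 3} = \frac{1 + f}{1} = \left(1 + f\right) 1 = 1 + f$)
$\left(I{\left(G{\left(6,3 \right)} \right)} + 12\right) \left(-16\right) = \left(\left(1 - 2\right) + 12\right) \left(-16\right) = \left(-1 + 12\right) \left(-16\right) = 11 \left(-16\right) = -176$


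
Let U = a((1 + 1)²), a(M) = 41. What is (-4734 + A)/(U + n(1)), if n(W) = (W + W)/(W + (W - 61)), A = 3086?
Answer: -97232/2417 ≈ -40.228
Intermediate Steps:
U = 41
n(W) = 2*W/(-61 + 2*W) (n(W) = (2*W)/(W + (-61 + W)) = (2*W)/(-61 + 2*W) = 2*W/(-61 + 2*W))
(-4734 + A)/(U + n(1)) = (-4734 + 3086)/(41 + 2*1/(-61 + 2*1)) = -1648/(41 + 2*1/(-61 + 2)) = -1648/(41 + 2*1/(-59)) = -1648/(41 + 2*1*(-1/59)) = -1648/(41 - 2/59) = -1648/2417/59 = -1648*59/2417 = -97232/2417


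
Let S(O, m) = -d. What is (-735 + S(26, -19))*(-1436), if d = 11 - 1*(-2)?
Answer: 1074128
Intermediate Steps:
d = 13 (d = 11 + 2 = 13)
S(O, m) = -13 (S(O, m) = -1*13 = -13)
(-735 + S(26, -19))*(-1436) = (-735 - 13)*(-1436) = -748*(-1436) = 1074128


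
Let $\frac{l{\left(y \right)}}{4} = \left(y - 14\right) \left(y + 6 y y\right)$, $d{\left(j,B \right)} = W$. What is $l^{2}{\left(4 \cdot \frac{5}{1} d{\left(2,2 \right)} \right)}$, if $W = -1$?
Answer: $104768742400$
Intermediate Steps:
$d{\left(j,B \right)} = -1$
$l{\left(y \right)} = 4 \left(-14 + y\right) \left(y + 6 y^{2}\right)$ ($l{\left(y \right)} = 4 \left(y - 14\right) \left(y + 6 y y\right) = 4 \left(-14 + y\right) \left(y + 6 y^{2}\right)$)
$l^{2}{\left(4 \cdot \frac{5}{1} d{\left(2,2 \right)} \right)} = \left(4 \cdot 4 \cdot \frac{5}{1} \left(-1\right) \left(-14 - 83 \cdot 4 \cdot \frac{5}{1} \left(-1\right) + 6 \left(4 \cdot \frac{5}{1} \left(-1\right)\right)^{2}\right)\right)^{2} = \left(4 \cdot 4 \cdot 5 \cdot 1 \left(-1\right) \left(-14 - 83 \cdot 4 \cdot 5 \cdot 1 \left(-1\right) + 6 \left(4 \cdot 5 \cdot 1 \left(-1\right)\right)^{2}\right)\right)^{2} = \left(4 \cdot 4 \cdot 5 \left(-1\right) \left(-14 - 83 \cdot 4 \cdot 5 \left(-1\right) + 6 \left(4 \cdot 5 \left(-1\right)\right)^{2}\right)\right)^{2} = \left(4 \cdot 20 \left(-1\right) \left(-14 - 83 \cdot 20 \left(-1\right) + 6 \left(20 \left(-1\right)\right)^{2}\right)\right)^{2} = \left(4 \left(-20\right) \left(-14 - -1660 + 6 \left(-20\right)^{2}\right)\right)^{2} = \left(4 \left(-20\right) \left(-14 + 1660 + 6 \cdot 400\right)\right)^{2} = \left(4 \left(-20\right) \left(-14 + 1660 + 2400\right)\right)^{2} = \left(4 \left(-20\right) 4046\right)^{2} = \left(-323680\right)^{2} = 104768742400$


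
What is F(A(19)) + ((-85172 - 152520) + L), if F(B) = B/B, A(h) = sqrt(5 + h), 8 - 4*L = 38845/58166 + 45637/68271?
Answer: -3775505857754153/15884203944 ≈ -2.3769e+5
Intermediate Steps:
L = 26461899151/15884203944 (L = 2 - (38845/58166 + 45637/68271)/4 = 2 - 1/4*5306508737/3971050986 = 2 - 5306508737/15884203944 = 26461899151/15884203944 ≈ 1.6659)
F(B) = 1
F(A(19)) + ((-85172 - 152520) + L) = 1 + ((-85172 - 152520) + 26461899151/15884203944) = 1 + (-237692 + 26461899151/15884203944) = 1 - 3775521741958097/15884203944 = -3775505857754153/15884203944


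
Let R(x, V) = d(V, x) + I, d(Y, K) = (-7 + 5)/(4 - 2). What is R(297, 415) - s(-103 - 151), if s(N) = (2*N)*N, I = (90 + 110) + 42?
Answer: -128791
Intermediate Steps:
I = 242 (I = 200 + 42 = 242)
d(Y, K) = -1 (d(Y, K) = -2/2 = -2*1/2 = -1)
s(N) = 2*N**2
R(x, V) = 241 (R(x, V) = -1 + 242 = 241)
R(297, 415) - s(-103 - 151) = 241 - 2*(-103 - 151)**2 = 241 - 2*(-254)**2 = 241 - 2*64516 = 241 - 1*129032 = 241 - 129032 = -128791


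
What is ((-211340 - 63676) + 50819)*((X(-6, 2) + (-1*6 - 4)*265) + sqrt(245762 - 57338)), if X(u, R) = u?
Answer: 595467232 - 1345182*sqrt(5234) ≈ 4.9815e+8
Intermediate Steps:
((-211340 - 63676) + 50819)*((X(-6, 2) + (-1*6 - 4)*265) + sqrt(245762 - 57338)) = ((-211340 - 63676) + 50819)*((-6 + (-1*6 - 4)*265) + sqrt(245762 - 57338)) = (-275016 + 50819)*((-6 + (-6 - 4)*265) + sqrt(188424)) = -224197*((-6 - 10*265) + 6*sqrt(5234)) = -224197*((-6 - 2650) + 6*sqrt(5234)) = -224197*(-2656 + 6*sqrt(5234)) = 595467232 - 1345182*sqrt(5234)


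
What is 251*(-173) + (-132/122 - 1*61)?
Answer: -2652590/61 ≈ -43485.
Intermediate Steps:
251*(-173) + (-132/122 - 1*61) = -43423 + (-132*1/122 - 61) = -43423 + (-66/61 - 61) = -43423 - 3787/61 = -2652590/61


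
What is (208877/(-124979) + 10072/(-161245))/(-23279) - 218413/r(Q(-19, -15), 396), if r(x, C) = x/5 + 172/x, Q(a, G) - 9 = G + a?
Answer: 2561569342614905626966/139329818586746865 ≈ 18385.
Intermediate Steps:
Q(a, G) = 9 + G + a (Q(a, G) = 9 + (G + a) = 9 + G + a)
r(x, C) = 172/x + x/5 (r(x, C) = x*(⅕) + 172/x = x/5 + 172/x = 172/x + x/5)
(208877/(-124979) + 10072/(-161245))/(-23279) - 218413/r(Q(-19, -15), 396) = (208877/(-124979) + 10072/(-161245))/(-23279) - 218413/(172/(9 - 15 - 19) + (9 - 15 - 19)/5) = (208877*(-1/124979) + 10072*(-1/161245))*(-1/23279) - 218413/(172/(-25) + (⅕)*(-25)) = (-208877/124979 - 10072/161245)*(-1/23279) - 218413/(172*(-1/25) - 5) = -34939160353/20152238855*(-1/23279) - 218413/(-172/25 - 5) = 34939160353/469123968305545 - 218413/(-297/25) = 34939160353/469123968305545 - 218413*(-25/297) = 34939160353/469123968305545 + 5460325/297 = 2561569342614905626966/139329818586746865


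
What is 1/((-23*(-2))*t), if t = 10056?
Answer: 1/462576 ≈ 2.1618e-6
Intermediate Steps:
1/((-23*(-2))*t) = 1/(-23*(-2)*10056) = 1/(46*10056) = 1/462576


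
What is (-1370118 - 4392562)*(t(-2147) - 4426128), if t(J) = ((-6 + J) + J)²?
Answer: -81045593896960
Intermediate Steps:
t(J) = (-6 + 2*J)²
(-1370118 - 4392562)*(t(-2147) - 4426128) = (-1370118 - 4392562)*(4*(-3 - 2147)² - 4426128) = -5762680*(4*(-2150)² - 4426128) = -5762680*(4*4622500 - 4426128) = -5762680*(18490000 - 4426128) = -5762680*14063872 = -81045593896960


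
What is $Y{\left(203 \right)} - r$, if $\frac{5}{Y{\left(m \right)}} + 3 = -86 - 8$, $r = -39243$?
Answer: $\frac{3806566}{97} \approx 39243.0$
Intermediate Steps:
$Y{\left(m \right)} = - \frac{5}{97}$ ($Y{\left(m \right)} = \frac{5}{-3 - 94} = \frac{5}{-97} = 5 \left(- \frac{1}{97}\right) = - \frac{5}{97}$)
$Y{\left(203 \right)} - r = - \frac{5}{97} - -39243 = - \frac{5}{97} + 39243 = \frac{3806566}{97}$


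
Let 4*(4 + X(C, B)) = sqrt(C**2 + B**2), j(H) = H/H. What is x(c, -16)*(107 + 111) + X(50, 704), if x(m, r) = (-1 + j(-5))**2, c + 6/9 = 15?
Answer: -4 + sqrt(124529)/2 ≈ 172.44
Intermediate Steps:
c = 43/3 (c = -2/3 + 15 = 43/3 ≈ 14.333)
j(H) = 1
x(m, r) = 0 (x(m, r) = (-1 + 1)**2 = 0**2 = 0)
X(C, B) = -4 + sqrt(B**2 + C**2)/4 (X(C, B) = -4 + sqrt(C**2 + B**2)/4 = -4 + sqrt(B**2 + C**2)/4)
x(c, -16)*(107 + 111) + X(50, 704) = 0*(107 + 111) + (-4 + sqrt(704**2 + 50**2)/4) = 0*218 + (-4 + sqrt(495616 + 2500)/4) = 0 + (-4 + sqrt(498116)/4) = 0 + (-4 + (2*sqrt(124529))/4) = 0 + (-4 + sqrt(124529)/2) = -4 + sqrt(124529)/2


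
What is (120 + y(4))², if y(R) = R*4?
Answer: 18496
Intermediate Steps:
y(R) = 4*R
(120 + y(4))² = (120 + 4*4)² = (120 + 16)² = 136² = 18496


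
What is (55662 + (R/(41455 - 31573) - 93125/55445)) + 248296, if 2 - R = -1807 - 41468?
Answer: 33308468815487/109581498 ≈ 3.0396e+5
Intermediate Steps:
R = 43277 (R = 2 - (-1807 - 41468) = 2 - 1*(-43275) = 2 + 43275 = 43277)
(55662 + (R/(41455 - 31573) - 93125/55445)) + 248296 = (55662 + (43277/(41455 - 31573) - 93125/55445)) + 248296 = (55662 + (43277/9882 - 93125*1/55445)) + 248296 = (55662 + (43277*(1/9882) - 18625/11089)) + 248296 = (55662 + (43277/9882 - 18625/11089)) + 248296 = (55662 + 295846403/109581498) + 248296 = 6099821188079/109581498 + 248296 = 33308468815487/109581498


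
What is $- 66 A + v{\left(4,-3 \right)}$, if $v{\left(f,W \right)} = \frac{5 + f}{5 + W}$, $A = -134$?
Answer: $\frac{17697}{2} \approx 8848.5$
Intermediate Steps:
$v{\left(f,W \right)} = \frac{5 + f}{5 + W}$
$- 66 A + v{\left(4,-3 \right)} = \left(-66\right) \left(-134\right) + \frac{5 + 4}{5 - 3} = 8844 + \frac{1}{2} \cdot 9 = 8844 + \frac{9}{2} = \frac{17697}{2}$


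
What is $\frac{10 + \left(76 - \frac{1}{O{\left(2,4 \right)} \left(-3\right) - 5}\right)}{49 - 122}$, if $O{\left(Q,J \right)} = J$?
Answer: $- \frac{1463}{1241} \approx -1.1789$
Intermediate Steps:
$\frac{10 + \left(76 - \frac{1}{O{\left(2,4 \right)} \left(-3\right) - 5}\right)}{49 - 122} = \frac{10 + \left(76 - \frac{1}{4 \left(-3\right) - 5}\right)}{49 - 122} = \frac{10 + \left(76 - \frac{1}{-12 - 5}\right)}{-73} = - \frac{10 + \left(76 - \frac{1}{-17}\right)}{73} = - \frac{10 + \left(76 - - \frac{1}{17}\right)}{73} = - \frac{10 + \left(76 + \frac{1}{17}\right)}{73} = - \frac{10 + \frac{1293}{17}}{73} = \left(- \frac{1}{73}\right) \frac{1463}{17} = - \frac{1463}{1241}$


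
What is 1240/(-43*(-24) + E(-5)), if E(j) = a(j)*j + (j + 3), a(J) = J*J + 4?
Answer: 248/177 ≈ 1.4011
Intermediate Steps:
a(J) = 4 + J**2 (a(J) = J**2 + 4 = 4 + J**2)
E(j) = 3 + j + j*(4 + j**2) (E(j) = (4 + j**2)*j + (j + 3) = j*(4 + j**2) + (3 + j) = 3 + j + j*(4 + j**2))
1240/(-43*(-24) + E(-5)) = 1240/(-43*(-24) + (3 + (-5)**3 + 5*(-5))) = 1240/(1032 + (3 - 125 - 25)) = 1240/(1032 - 147) = 1240/885 = 1240*(1/885) = 248/177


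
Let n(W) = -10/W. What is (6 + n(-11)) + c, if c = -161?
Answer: -1695/11 ≈ -154.09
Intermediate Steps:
(6 + n(-11)) + c = (6 - 10/(-11)) - 161 = (6 - 10*(-1/11)) - 161 = (6 + 10/11) - 161 = 76/11 - 161 = -1695/11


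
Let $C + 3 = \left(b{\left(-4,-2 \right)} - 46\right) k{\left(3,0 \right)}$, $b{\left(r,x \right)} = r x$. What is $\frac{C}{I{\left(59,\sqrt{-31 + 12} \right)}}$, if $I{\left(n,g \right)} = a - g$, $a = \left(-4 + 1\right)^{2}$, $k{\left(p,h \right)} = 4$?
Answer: $- \frac{279}{20} - \frac{31 i \sqrt{19}}{20} \approx -13.95 - 6.7563 i$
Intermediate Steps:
$a = 9$ ($a = \left(-3\right)^{2} = 9$)
$I{\left(n,g \right)} = 9 - g$
$C = -155$ ($C = -3 + \left(\left(-4\right) \left(-2\right) - 46\right) 4 = -3 + \left(8 - 46\right) 4 = -3 - 152 = -155$)
$\frac{C}{I{\left(59,\sqrt{-31 + 12} \right)}} = - \frac{155}{9 - \sqrt{-31 + 12}} = - \frac{155}{9 - \sqrt{-19}} = - \frac{155}{9 - i \sqrt{19}}$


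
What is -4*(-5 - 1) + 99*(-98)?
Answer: -9678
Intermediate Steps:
-4*(-5 - 1) + 99*(-98) = -4*(-6) - 9702 = 24 - 9702 = -9678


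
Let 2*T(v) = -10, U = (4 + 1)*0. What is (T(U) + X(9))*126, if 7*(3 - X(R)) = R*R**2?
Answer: -13374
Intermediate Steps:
U = 0 (U = 5*0 = 0)
X(R) = 3 - R**3/7 (X(R) = 3 - R*R**2/7 = 3 - R**3/7)
T(v) = -5 (T(v) = (1/2)*(-10) = -5)
(T(U) + X(9))*126 = (-5 + (3 - 1/7*9**3))*126 = (-5 + (3 - 1/7*729))*126 = (-5 + (3 - 729/7))*126 = (-5 - 708/7)*126 = -743/7*126 = -13374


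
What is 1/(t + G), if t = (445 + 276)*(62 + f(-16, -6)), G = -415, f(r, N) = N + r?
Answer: 1/28425 ≈ 3.5180e-5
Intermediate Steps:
t = 28840 (t = (445 + 276)*(62 + (-6 - 16)) = 721*(62 - 22) = 721*40 = 28840)
1/(t + G) = 1/(28840 - 415) = 1/28425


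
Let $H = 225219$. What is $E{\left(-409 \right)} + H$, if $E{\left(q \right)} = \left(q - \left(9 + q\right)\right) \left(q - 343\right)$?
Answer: $231987$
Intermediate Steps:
$E{\left(q \right)} = 3087 - 9 q$ ($E{\left(q \right)} = - 9 \left(-343 + q\right) = 3087 - 9 q$)
$E{\left(-409 \right)} + H = \left(3087 - -3681\right) + 225219 = \left(3087 + 3681\right) + 225219 = 6768 + 225219 = 231987$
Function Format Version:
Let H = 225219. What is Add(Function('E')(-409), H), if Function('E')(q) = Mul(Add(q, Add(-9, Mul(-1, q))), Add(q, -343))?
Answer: 231987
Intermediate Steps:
Function('E')(q) = Add(3087, Mul(-9, q)) (Function('E')(q) = Mul(-9, Add(-343, q)) = Add(3087, Mul(-9, q)))
Add(Function('E')(-409), H) = Add(Add(3087, Mul(-9, -409)), 225219) = Add(Add(3087, 3681), 225219) = Add(6768, 225219) = 231987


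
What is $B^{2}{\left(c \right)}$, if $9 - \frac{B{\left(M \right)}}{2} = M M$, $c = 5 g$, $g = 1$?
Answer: $1024$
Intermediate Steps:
$c = 5$ ($c = 5 \cdot 1 = 5$)
$B{\left(M \right)} = 18 - 2 M^{2}$ ($B{\left(M \right)} = 18 - 2 M M = 18 - 2 M^{2}$)
$B^{2}{\left(c \right)} = \left(18 - 2 \cdot 5^{2}\right)^{2} = \left(18 - 50\right)^{2} = \left(-32\right)^{2} = 1024$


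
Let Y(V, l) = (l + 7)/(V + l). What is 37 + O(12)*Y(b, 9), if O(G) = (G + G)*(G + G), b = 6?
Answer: 3257/5 ≈ 651.40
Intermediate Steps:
Y(V, l) = (7 + l)/(V + l)
O(G) = 4*G² (O(G) = (2*G)*(2*G) = 4*G²)
37 + O(12)*Y(b, 9) = 37 + (4*12²)*((7 + 9)/(6 + 9)) = 37 + (4*144)*(16/15) = 37 + 576*((1/15)*16) = 37 + 576*(16/15) = 37 + 3072/5 = 3257/5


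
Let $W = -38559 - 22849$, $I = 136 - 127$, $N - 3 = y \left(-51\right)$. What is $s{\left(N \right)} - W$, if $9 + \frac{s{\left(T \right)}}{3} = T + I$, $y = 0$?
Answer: $61417$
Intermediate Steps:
$N = 3$ ($N = 3 + 0 \left(-51\right) = 3 + 0 = 3$)
$I = 9$
$W = -61408$
$s{\left(T \right)} = 3 T$ ($s{\left(T \right)} = -27 + 3 \left(T + 9\right) = -27 + 3 \left(9 + T\right) = -27 + \left(27 + 3 T\right) = 3 T$)
$s{\left(N \right)} - W = 3 \cdot 3 - -61408 = 9 + 61408 = 61417$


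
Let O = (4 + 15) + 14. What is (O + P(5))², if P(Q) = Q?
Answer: 1444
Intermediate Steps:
O = 33 (O = 19 + 14 = 33)
(O + P(5))² = (33 + 5)² = 38² = 1444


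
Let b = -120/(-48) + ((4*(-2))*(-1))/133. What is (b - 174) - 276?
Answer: -119019/266 ≈ -447.44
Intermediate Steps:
b = 681/266 (b = -120*(-1/48) - 8*(-1)*(1/133) = 5/2 + 8*(1/133) = 5/2 + 8/133 = 681/266 ≈ 2.5602)
(b - 174) - 276 = (681/266 - 174) - 276 = -45603/266 - 276 = -119019/266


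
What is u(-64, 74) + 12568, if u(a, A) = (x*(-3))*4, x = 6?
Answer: 12496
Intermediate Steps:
u(a, A) = -72 (u(a, A) = (6*(-3))*4 = -18*4 = -72)
u(-64, 74) + 12568 = -72 + 12568 = 12496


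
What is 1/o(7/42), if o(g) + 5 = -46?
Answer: -1/51 ≈ -0.019608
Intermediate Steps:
o(g) = -51 (o(g) = -5 - 46 = -51)
1/o(7/42) = 1/(-51) = -1/51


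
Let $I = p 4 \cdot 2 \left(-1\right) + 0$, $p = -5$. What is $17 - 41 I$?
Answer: $-1623$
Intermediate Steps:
$I = 40$ ($I = - 5 \cdot 4 \cdot 2 \left(-1\right) + 0 = - 5 \cdot 8 \left(-1\right) + 0 = \left(-5\right) \left(-8\right) + 0 = 40 + 0 = 40$)
$17 - 41 I = 17 - 1640 = -1623$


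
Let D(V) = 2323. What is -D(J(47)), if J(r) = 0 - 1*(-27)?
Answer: -2323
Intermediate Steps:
J(r) = 27 (J(r) = 0 + 27 = 27)
-D(J(47)) = -1*2323 = -2323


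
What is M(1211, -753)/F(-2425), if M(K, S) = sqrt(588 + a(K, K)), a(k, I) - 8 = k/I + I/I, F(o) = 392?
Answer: sqrt(598)/392 ≈ 0.062383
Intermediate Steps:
a(k, I) = 9 + k/I (a(k, I) = 8 + (k/I + I/I) = 8 + (k/I + 1) = 8 + (1 + k/I) = 9 + k/I)
M(K, S) = sqrt(598) (M(K, S) = sqrt(588 + (9 + K/K)) = sqrt(588 + (9 + 1)) = sqrt(588 + 10) = sqrt(598))
M(1211, -753)/F(-2425) = sqrt(598)/392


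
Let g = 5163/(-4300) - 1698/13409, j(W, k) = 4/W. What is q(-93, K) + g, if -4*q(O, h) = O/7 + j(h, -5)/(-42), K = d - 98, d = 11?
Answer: 52508622629/26335611225 ≈ 1.9938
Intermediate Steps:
K = -87 (K = 11 - 98 = -87)
q(O, h) = -O/28 + 1/(42*h) (q(O, h) = -(O/7 + (4/h)/(-42))/4 = -(O*(1/7) + (4/h)*(-1/42))/4 = -(O/7 - 2/(21*h))/4 = -(-2/(21*h) + O/7)/4 = -O/28 + 1/(42*h))
g = -76532067/57658700 (g = 5163*(-1/4300) - 1698*1/13409 = -5163/4300 - 1698/13409 = -76532067/57658700 ≈ -1.3273)
q(-93, K) + g = (-1/28*(-93) + (1/42)/(-87)) - 76532067/57658700 = (93/28 + (1/42)*(-1/87)) - 76532067/57658700 = (93/28 - 1/3654) - 76532067/57658700 = 24271/7308 - 76532067/57658700 = 52508622629/26335611225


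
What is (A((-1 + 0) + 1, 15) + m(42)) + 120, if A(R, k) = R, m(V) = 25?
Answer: 145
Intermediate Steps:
(A((-1 + 0) + 1, 15) + m(42)) + 120 = (((-1 + 0) + 1) + 25) + 120 = ((-1 + 1) + 25) + 120 = (0 + 25) + 120 = 25 + 120 = 145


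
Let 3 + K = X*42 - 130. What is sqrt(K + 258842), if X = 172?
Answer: sqrt(265933) ≈ 515.69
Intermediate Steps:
K = 7091 (K = -3 + (172*42 - 130) = -3 + (7224 - 130) = -3 + 7094 = 7091)
sqrt(K + 258842) = sqrt(7091 + 258842) = sqrt(265933)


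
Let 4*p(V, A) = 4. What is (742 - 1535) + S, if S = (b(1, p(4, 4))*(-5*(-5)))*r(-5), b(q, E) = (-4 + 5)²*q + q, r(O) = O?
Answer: -1043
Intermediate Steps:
p(V, A) = 1 (p(V, A) = (¼)*4 = 1)
b(q, E) = 2*q (b(q, E) = 1²*q + q = 1*q + q = q + q = 2*q)
S = -250 (S = ((2*1)*(-5*(-5)))*(-5) = (2*25)*(-5) = 50*(-5) = -250)
(742 - 1535) + S = (742 - 1535) - 250 = -793 - 250 = -1043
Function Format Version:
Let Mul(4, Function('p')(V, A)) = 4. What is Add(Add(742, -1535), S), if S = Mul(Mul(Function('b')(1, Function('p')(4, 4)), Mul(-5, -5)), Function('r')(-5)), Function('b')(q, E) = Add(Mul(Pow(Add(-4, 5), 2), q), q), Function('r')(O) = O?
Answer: -1043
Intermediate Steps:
Function('p')(V, A) = 1 (Function('p')(V, A) = Mul(Rational(1, 4), 4) = 1)
Function('b')(q, E) = Mul(2, q) (Function('b')(q, E) = Add(Mul(Pow(1, 2), q), q) = Add(Mul(1, q), q) = Add(q, q) = Mul(2, q))
S = -250 (S = Mul(Mul(Mul(2, 1), Mul(-5, -5)), -5) = Mul(Mul(2, 25), -5) = Mul(50, -5) = -250)
Add(Add(742, -1535), S) = Add(Add(742, -1535), -250) = Add(-793, -250) = -1043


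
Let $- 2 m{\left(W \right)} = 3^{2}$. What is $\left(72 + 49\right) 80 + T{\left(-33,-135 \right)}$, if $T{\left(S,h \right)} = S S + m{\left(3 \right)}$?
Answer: $\frac{21529}{2} \approx 10765.0$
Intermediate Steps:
$m{\left(W \right)} = - \frac{9}{2}$ ($m{\left(W \right)} = - \frac{3^{2}}{2} = \left(- \frac{1}{2}\right) 9 = - \frac{9}{2}$)
$T{\left(S,h \right)} = - \frac{9}{2} + S^{2}$ ($T{\left(S,h \right)} = S S - \frac{9}{2} = S^{2} - \frac{9}{2} = - \frac{9}{2} + S^{2}$)
$\left(72 + 49\right) 80 + T{\left(-33,-135 \right)} = \left(72 + 49\right) 80 - \left(\frac{9}{2} - \left(-33\right)^{2}\right) = 121 \cdot 80 + \left(- \frac{9}{2} + 1089\right) = 9680 + \frac{2169}{2} = \frac{21529}{2}$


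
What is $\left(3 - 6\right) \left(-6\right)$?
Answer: $18$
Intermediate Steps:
$\left(3 - 6\right) \left(-6\right) = \left(-3\right) \left(-6\right) = 18$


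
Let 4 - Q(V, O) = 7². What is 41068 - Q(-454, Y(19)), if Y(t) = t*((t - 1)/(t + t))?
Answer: 41113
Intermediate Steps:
Y(t) = -½ + t/2 (Y(t) = t*((-1 + t)/((2*t))) = t*((-1 + t)*(1/(2*t))) = t*((-1 + t)/(2*t)) = -½ + t/2)
Q(V, O) = -45 (Q(V, O) = 4 - 1*7² = 4 - 1*49 = 4 - 49 = -45)
41068 - Q(-454, Y(19)) = 41068 - 1*(-45) = 41068 + 45 = 41113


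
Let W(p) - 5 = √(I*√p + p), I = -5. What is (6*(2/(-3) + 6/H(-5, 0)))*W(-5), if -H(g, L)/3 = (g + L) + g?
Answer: -14 - 14*√(-5 - 5*I*√5)/5 ≈ -19.33 + 8.2225*I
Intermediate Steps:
H(g, L) = -6*g - 3*L (H(g, L) = -3*((g + L) + g) = -3*((L + g) + g) = -3*(L + 2*g) = -6*g - 3*L)
W(p) = 5 + √(p - 5*√p) (W(p) = 5 + √(-5*√p + p) = 5 + √(p - 5*√p))
(6*(2/(-3) + 6/H(-5, 0)))*W(-5) = (6*(2/(-3) + 6/(-6*(-5) - 3*0)))*(5 + √(-5 - 5*I*√5)) = (6*(2*(-⅓) + 6/(30 + 0)))*(5 + √(-5 - 5*I*√5)) = (6*(-⅔ + 6/30))*(5 + √(-5 - 5*I*√5)) = (6*(-⅔ + 6*(1/30)))*(5 + √(-5 - 5*I*√5)) = (6*(-⅔ + ⅕))*(5 + √(-5 - 5*I*√5)) = (6*(-7/15))*(5 + √(-5 - 5*I*√5)) = -14*(5 + √(-5 - 5*I*√5))/5 = -14 - 14*√(-5 - 5*I*√5)/5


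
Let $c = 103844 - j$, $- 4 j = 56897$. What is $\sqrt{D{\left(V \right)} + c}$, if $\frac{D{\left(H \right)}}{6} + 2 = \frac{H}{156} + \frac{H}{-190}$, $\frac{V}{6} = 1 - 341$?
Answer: $\frac{\sqrt{28806548641}}{494} \approx 343.57$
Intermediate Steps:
$j = - \frac{56897}{4}$ ($j = \left(- \frac{1}{4}\right) 56897 = - \frac{56897}{4} \approx -14224.0$)
$V = -2040$ ($V = 6 \left(1 - 341\right) = 6 \left(-340\right) = -2040$)
$c = \frac{472273}{4}$ ($c = 103844 - - \frac{56897}{4} = 103844 + \frac{56897}{4} = \frac{472273}{4} \approx 1.1807 \cdot 10^{5}$)
$D{\left(H \right)} = -12 + \frac{17 H}{2470}$ ($D{\left(H \right)} = -12 + 6 \left(\frac{H}{156} + \frac{H}{-190}\right) = -12 + 6 \left(H \frac{1}{156} + H \left(- \frac{1}{190}\right)\right) = -12 + 6 \left(\frac{H}{156} - \frac{H}{190}\right) = -12 + 6 \frac{17 H}{14820} = -12 + \frac{17 H}{2470}$)
$\sqrt{D{\left(V \right)} + c} = \sqrt{\left(-12 + \frac{17}{2470} \left(-2040\right)\right) + \frac{472273}{4}} = \sqrt{\left(-12 - \frac{3468}{247}\right) + \frac{472273}{4}} = \sqrt{- \frac{6432}{247} + \frac{472273}{4}} = \sqrt{\frac{116625703}{988}} = \frac{\sqrt{28806548641}}{494}$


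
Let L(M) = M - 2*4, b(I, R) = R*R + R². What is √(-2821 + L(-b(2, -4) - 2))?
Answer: I*√2863 ≈ 53.507*I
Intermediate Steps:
b(I, R) = 2*R² (b(I, R) = R² + R² = 2*R²)
L(M) = -8 + M (L(M) = M - 8 = -8 + M)
√(-2821 + L(-b(2, -4) - 2)) = √(-2821 + (-8 + (-2*(-4)² - 2))) = √(-2821 + (-8 + (-2*16 - 2))) = √(-2821 + (-8 + (-1*32 - 2))) = √(-2821 + (-8 + (-32 - 2))) = √(-2821 + (-8 - 34)) = √(-2821 - 42) = √(-2863) = I*√2863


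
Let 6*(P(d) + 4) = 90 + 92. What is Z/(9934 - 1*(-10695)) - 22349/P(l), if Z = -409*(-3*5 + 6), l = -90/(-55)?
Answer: -1382821764/1629691 ≈ -848.52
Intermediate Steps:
l = 18/11 (l = -90*(-1/55) = 18/11 ≈ 1.6364)
Z = 3681 (Z = -409*(-15 + 6) = -409*(-9) = 3681)
P(d) = 79/3 (P(d) = -4 + (90 + 92)/6 = -4 + (⅙)*182 = -4 + 91/3 = 79/3)
Z/(9934 - 1*(-10695)) - 22349/P(l) = 3681/(9934 - 1*(-10695)) - 22349/79/3 = 3681/(9934 + 10695) - 22349*3/79 = 3681/20629 - 67047/79 = -1382821764/1629691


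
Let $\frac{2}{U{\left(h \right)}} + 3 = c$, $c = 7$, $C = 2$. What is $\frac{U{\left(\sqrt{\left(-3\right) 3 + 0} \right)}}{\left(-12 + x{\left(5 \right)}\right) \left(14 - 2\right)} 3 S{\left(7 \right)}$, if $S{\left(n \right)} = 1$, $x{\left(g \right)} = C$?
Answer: $- \frac{1}{80} \approx -0.0125$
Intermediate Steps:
$x{\left(g \right)} = 2$
$U{\left(h \right)} = \frac{1}{2}$ ($U{\left(h \right)} = \frac{2}{-3 + 7} = \frac{2}{4} = 2 \cdot \frac{1}{4} = \frac{1}{2}$)
$\frac{U{\left(\sqrt{\left(-3\right) 3 + 0} \right)}}{\left(-12 + x{\left(5 \right)}\right) \left(14 - 2\right)} 3 S{\left(7 \right)} = \frac{1}{2 \left(-12 + 2\right) \left(14 - 2\right)} 3 \cdot 1 = \frac{1}{2 \left(\left(-10\right) 12\right)} 3 \cdot 1 = \frac{1}{2 \left(-120\right)} 3 \cdot 1 = \frac{1}{2} \left(- \frac{1}{120}\right) 3 \cdot 1 = \left(- \frac{1}{240}\right) 3 \cdot 1 = \left(- \frac{1}{80}\right) 1 = - \frac{1}{80}$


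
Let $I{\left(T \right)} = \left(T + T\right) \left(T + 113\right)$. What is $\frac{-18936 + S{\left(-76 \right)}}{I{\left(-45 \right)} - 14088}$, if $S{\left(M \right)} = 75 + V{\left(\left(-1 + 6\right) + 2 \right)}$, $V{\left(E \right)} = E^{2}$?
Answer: $\frac{4703}{5052} \approx 0.93092$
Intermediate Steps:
$S{\left(M \right)} = 124$ ($S{\left(M \right)} = 75 + \left(\left(-1 + 6\right) + 2\right)^{2} = 75 + \left(5 + 2\right)^{2} = 75 + 7^{2} = 75 + 49 = 124$)
$I{\left(T \right)} = 2 T \left(113 + T\right)$
$\frac{-18936 + S{\left(-76 \right)}}{I{\left(-45 \right)} - 14088} = \frac{-18936 + 124}{2 \left(-45\right) \left(113 - 45\right) - 14088} = - \frac{18812}{2 \left(-45\right) 68 - 14088} = - \frac{18812}{-6120 - 14088} = - \frac{18812}{-20208} = \left(-18812\right) \left(- \frac{1}{20208}\right) = \frac{4703}{5052}$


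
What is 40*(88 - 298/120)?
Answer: 10262/3 ≈ 3420.7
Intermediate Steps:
40*(88 - 298/120) = 40*(88 - 298*1/120) = 40*(88 - 149/60) = 40*(5131/60) = 10262/3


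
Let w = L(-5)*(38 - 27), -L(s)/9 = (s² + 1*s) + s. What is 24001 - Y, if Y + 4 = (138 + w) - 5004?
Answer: 30356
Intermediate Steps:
L(s) = -18*s - 9*s² (L(s) = -9*((s² + 1*s) + s) = -9*((s² + s) + s) = -9*((s + s²) + s) = -9*(s² + 2*s) = -18*s - 9*s²)
w = -1485 (w = (-9*(-5)*(2 - 5))*(38 - 27) = -9*(-5)*(-3)*11 = -135*11 = -1485)
Y = -6355 (Y = -4 + ((138 - 1485) - 5004) = -4 + (-1347 - 5004) = -4 - 6351 = -6355)
24001 - Y = 24001 - 1*(-6355) = 24001 + 6355 = 30356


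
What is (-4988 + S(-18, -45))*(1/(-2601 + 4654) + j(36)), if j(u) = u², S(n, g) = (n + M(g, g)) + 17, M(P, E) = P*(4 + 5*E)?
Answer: 13186374684/2053 ≈ 6.4230e+6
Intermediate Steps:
S(n, g) = 17 + n + g*(4 + 5*g) (S(n, g) = (n + g*(4 + 5*g)) + 17 = 17 + n + g*(4 + 5*g))
(-4988 + S(-18, -45))*(1/(-2601 + 4654) + j(36)) = (-4988 + (17 - 18 - 45*(4 + 5*(-45))))*(1/(-2601 + 4654) + 36²) = (-4988 + (17 - 18 - 45*(4 - 225)))*(1/2053 + 1296) = (-4988 + (17 - 18 - 45*(-221)))*(1/2053 + 1296) = (-4988 + (17 - 18 + 9945))*(2660689/2053) = (-4988 + 9944)*(2660689/2053) = 4956*(2660689/2053) = 13186374684/2053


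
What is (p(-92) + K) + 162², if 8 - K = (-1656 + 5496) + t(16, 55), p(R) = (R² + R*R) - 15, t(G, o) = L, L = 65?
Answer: 39260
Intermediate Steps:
t(G, o) = 65
p(R) = -15 + 2*R² (p(R) = (R² + R²) - 15 = 2*R² - 15 = -15 + 2*R²)
K = -3897 (K = 8 - ((-1656 + 5496) + 65) = 8 - (3840 + 65) = 8 - 1*3905 = 8 - 3905 = -3897)
(p(-92) + K) + 162² = ((-15 + 2*(-92)²) - 3897) + 162² = ((-15 + 2*8464) - 3897) + 26244 = ((-15 + 16928) - 3897) + 26244 = (16913 - 3897) + 26244 = 13016 + 26244 = 39260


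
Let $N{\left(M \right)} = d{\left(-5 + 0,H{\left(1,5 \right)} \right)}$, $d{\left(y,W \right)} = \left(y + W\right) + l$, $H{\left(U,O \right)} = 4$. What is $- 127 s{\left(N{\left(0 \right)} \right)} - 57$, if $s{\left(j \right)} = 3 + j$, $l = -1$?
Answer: $-184$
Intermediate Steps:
$d{\left(y,W \right)} = -1 + W + y$ ($d{\left(y,W \right)} = \left(y + W\right) - 1 = \left(W + y\right) - 1 = -1 + W + y$)
$N{\left(M \right)} = -2$ ($N{\left(M \right)} = -1 + 4 + \left(-5 + 0\right) = -1 + 4 - 5 = -2$)
$- 127 s{\left(N{\left(0 \right)} \right)} - 57 = - 127 \left(3 - 2\right) - 57 = \left(-127\right) 1 - 57 = -127 - 57 = -184$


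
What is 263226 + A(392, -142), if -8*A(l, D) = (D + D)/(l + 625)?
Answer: 535401755/2034 ≈ 2.6323e+5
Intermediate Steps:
A(l, D) = -D/(4*(625 + l)) (A(l, D) = -(D + D)/(8*(l + 625)) = -2*D/(8*(625 + l)) = -D/(4*(625 + l)))
263226 + A(392, -142) = 263226 - 1*(-142)/(2500 + 4*392) = 263226 - 1*(-142)/(2500 + 1568) = 263226 - 1*(-142)/4068 = 263226 - 1*(-142)*1/4068 = 263226 + 71/2034 = 535401755/2034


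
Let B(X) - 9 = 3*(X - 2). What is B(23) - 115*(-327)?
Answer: 37677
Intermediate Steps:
B(X) = 3 + 3*X (B(X) = 9 + 3*(X - 2) = 9 + 3*(-2 + X) = 9 + (-6 + 3*X) = 3 + 3*X)
B(23) - 115*(-327) = (3 + 3*23) - 115*(-327) = (3 + 69) + 37605 = 72 + 37605 = 37677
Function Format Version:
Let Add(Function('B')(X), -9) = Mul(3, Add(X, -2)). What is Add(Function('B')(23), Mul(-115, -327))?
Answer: 37677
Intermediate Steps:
Function('B')(X) = Add(3, Mul(3, X)) (Function('B')(X) = Add(9, Mul(3, Add(X, -2))) = Add(9, Mul(3, Add(-2, X))) = Add(9, Add(-6, Mul(3, X))) = Add(3, Mul(3, X)))
Add(Function('B')(23), Mul(-115, -327)) = Add(Add(3, Mul(3, 23)), Mul(-115, -327)) = Add(Add(3, 69), 37605) = Add(72, 37605) = 37677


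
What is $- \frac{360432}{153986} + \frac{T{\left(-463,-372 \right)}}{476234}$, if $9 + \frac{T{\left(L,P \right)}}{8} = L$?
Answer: $- \frac{43057856056}{18333342181} \approx -2.3486$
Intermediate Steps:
$T{\left(L,P \right)} = -72 + 8 L$
$- \frac{360432}{153986} + \frac{T{\left(-463,-372 \right)}}{476234} = - \frac{360432}{153986} + \frac{-72 + 8 \left(-463\right)}{476234} = \left(-360432\right) \frac{1}{153986} + \left(-72 - 3704\right) \frac{1}{476234} = - \frac{180216}{76993} - \frac{1888}{238117} = - \frac{43057856056}{18333342181}$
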